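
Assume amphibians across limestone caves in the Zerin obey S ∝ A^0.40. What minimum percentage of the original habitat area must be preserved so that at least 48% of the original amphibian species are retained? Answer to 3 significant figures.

Need (A_new/A_old)^0.4 = 0.48, so A_new/A_old = 0.48^(1/0.4) = 0.48^2.5
ln(A_new/A_old) = ln 0.48 / 0.4 = -0.7340 / 0.4 = -1.8349
A_new/A_old = e^-1.8349 ≈ 0.1596

16.0%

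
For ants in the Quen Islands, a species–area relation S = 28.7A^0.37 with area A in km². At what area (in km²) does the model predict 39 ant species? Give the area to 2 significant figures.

39 = 28.7 × A^0.37  ⇒  A^0.37 = 39/28.7 = 1.359
ln A = ln(1.359) / 0.37 = 0.3067 / 0.37 = 0.8288
A = e^0.8288 ≈ 2.291 km²

2.3 km²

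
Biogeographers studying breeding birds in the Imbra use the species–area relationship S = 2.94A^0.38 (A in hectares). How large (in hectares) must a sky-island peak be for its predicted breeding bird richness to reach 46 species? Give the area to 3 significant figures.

46 = 2.94 × A^0.38  ⇒  A^0.38 = 46/2.94 = 15.65
ln A = ln(15.65) / 0.38 = 2.7502 / 0.38 = 7.2375
A = e^7.2375 ≈ 1391 hectares

1390 hectares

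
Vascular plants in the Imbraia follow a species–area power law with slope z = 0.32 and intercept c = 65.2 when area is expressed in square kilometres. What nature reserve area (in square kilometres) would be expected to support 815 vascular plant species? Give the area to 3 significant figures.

815 = 65.2 × A^0.32  ⇒  A^0.32 = 815/65.2 = 12.5
ln A = ln(12.5) / 0.32 = 2.5257 / 0.32 = 7.8929
A = e^7.8929 ≈ 2678 square kilometres

2680 square kilometres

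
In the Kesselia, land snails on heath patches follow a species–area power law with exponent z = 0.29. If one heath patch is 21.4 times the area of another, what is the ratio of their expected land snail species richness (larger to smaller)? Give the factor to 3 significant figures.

S₂/S₁ = (A₂/A₁)^z = 21.4^0.29
ln(S₂/S₁) = 0.29 × ln 21.4 = 0.29 × 3.0634 = 0.8884
S₂/S₁ = e^0.8884 ≈ 2.431

2.43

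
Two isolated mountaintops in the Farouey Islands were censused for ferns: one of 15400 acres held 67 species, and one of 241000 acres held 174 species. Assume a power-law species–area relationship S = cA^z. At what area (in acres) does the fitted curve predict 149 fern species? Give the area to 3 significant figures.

z = ln(174/67) / ln(241000/15400) = 0.9544 / 2.7504 = 0.3470
c = 67 / 15400^0.3470 = 67 / 28.38 = 2.361
A = (149/2.361)^(1/0.3470) ⇒ ln A = ln(63.11)/0.3470 = 11.9455
A = e^11.9455 ≈ 154127 acres

154000 acres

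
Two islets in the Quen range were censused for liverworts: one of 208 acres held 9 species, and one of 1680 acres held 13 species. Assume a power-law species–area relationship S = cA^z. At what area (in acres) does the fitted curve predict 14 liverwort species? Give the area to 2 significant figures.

z = ln(13/9) / ln(1680/208) = 0.3677 / 2.0890 = 0.1760
c = 9 / 208^0.1760 = 9 / 2.559 = 3.517
A = (14/3.517)^(1/0.1760) ⇒ ln A = ln(3.98)/0.1760 = 7.8475
A = e^7.8475 ≈ 2559 acres

2600 acres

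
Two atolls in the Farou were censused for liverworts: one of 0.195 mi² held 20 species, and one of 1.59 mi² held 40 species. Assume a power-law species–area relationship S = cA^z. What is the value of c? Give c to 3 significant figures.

z = ln(S₂/S₁) / ln(A₂/A₁) = ln(40/20) / ln(1.59/0.195) = 0.6931 / 2.0985 = 0.3303
c = S₁ / A₁^z = 20 / 0.195^0.3303 = 20 / 0.5828 = 34.32

34.3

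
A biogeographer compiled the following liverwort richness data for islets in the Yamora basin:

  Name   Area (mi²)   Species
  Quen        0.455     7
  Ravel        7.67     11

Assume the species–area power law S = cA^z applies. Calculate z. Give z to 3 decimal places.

0.160

Taking logs: ln S = ln c + z ln A, so z = (ln S₂ − ln S₁)/(ln A₂ − ln A₁).
z = ln(11/7) / ln(7.67/0.455) = ln(1.571) / ln(16.86) = 0.4520 / 2.8248 = 0.1600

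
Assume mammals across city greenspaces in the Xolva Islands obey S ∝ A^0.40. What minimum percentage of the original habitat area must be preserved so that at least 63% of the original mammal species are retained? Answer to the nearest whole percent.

Need (A_new/A_old)^0.4 = 0.63, so A_new/A_old = 0.63^(1/0.4) = 0.63^2.5
ln(A_new/A_old) = ln 0.63 / 0.4 = -0.4620 / 0.4 = -1.1551
A_new/A_old = e^-1.1551 ≈ 0.315

32%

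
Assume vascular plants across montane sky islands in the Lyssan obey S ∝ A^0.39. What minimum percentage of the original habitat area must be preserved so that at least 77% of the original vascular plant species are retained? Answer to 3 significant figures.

Need (A_new/A_old)^0.39 = 0.77, so A_new/A_old = 0.77^(1/0.39) = 0.77^2.564
ln(A_new/A_old) = ln 0.77 / 0.39 = -0.2614 / 0.39 = -0.6702
A_new/A_old = e^-0.6702 ≈ 0.5116

51.2%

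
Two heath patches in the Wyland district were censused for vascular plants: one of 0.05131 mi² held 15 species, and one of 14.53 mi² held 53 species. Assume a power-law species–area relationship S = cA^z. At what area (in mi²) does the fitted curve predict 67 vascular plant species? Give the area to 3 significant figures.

41.5 mi²

z = ln(53/15) / ln(14.53/0.05131) = 1.2622 / 5.6461 = 0.2236
c = 15 / 0.05131^0.2236 = 15 / 0.5148 = 29.14
A = (67/29.14)^(1/0.2236) ⇒ ln A = ln(2.3)/0.2236 = 3.7247
A = e^3.7247 ≈ 41.46 mi²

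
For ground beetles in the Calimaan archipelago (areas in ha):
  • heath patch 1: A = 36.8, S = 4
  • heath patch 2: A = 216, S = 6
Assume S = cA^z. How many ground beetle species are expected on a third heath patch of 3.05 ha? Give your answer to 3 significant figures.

2.26

z = ln(6/4) / ln(216/36.8) = 0.4055 / 1.7698 = 0.2291
c = 4 / 36.8^0.2291 = 4 / 2.284 = 1.751
S₃ = 1.751 × 3.05^0.2291 = 1.751 × 1.291 ≈ 2.261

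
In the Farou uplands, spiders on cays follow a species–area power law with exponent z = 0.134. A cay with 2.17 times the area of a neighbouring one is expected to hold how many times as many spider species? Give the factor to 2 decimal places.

S₂/S₁ = (A₂/A₁)^z = 2.17^0.134
ln(S₂/S₁) = 0.134 × ln 2.17 = 0.134 × 0.7747 = 0.1038
S₂/S₁ = e^0.1038 ≈ 1.109

1.11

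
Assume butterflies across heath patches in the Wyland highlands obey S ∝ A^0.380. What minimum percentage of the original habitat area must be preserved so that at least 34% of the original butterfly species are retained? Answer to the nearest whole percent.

Need (A_new/A_old)^0.38 = 0.34, so A_new/A_old = 0.34^(1/0.38) = 0.34^2.632
ln(A_new/A_old) = ln 0.34 / 0.38 = -1.0788 / 0.38 = -2.8390
A_new/A_old = e^-2.8390 ≈ 0.05849

6%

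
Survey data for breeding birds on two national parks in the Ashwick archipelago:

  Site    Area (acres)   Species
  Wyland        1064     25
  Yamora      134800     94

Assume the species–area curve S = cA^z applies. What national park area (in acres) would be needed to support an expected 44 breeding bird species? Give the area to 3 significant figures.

8400 acres

z = ln(94/25) / ln(134800/1064) = 1.3244 / 4.8418 = 0.2735
c = 25 / 1064^0.2735 = 25 / 6.73 = 3.715
A = (44/3.715)^(1/0.2735) ⇒ ln A = ln(11.84)/0.2735 = 9.0364
A = e^9.0364 ≈ 8404 acres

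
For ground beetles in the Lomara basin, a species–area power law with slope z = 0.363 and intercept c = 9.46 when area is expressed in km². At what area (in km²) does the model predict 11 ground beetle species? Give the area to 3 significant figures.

1.52 km²

11 = 9.46 × A^0.363  ⇒  A^0.363 = 11/9.46 = 1.163
ln A = ln(1.163) / 0.363 = 0.1508 / 0.363 = 0.4155
A = e^0.4155 ≈ 1.515 km²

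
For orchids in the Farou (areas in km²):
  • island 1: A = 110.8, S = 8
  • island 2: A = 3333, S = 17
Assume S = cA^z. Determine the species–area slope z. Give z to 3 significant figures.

0.221

Taking logs: ln S = ln c + z ln A, so z = (ln S₂ − ln S₁)/(ln A₂ − ln A₁).
z = ln(17/8) / ln(3333/110.8) = ln(2.125) / ln(30.08) = 0.7538 / 3.4039 = 0.2214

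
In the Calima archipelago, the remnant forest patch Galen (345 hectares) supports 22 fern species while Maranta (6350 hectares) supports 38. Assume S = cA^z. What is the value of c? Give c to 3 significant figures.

z = ln(S₂/S₁) / ln(A₂/A₁) = ln(38/22) / ln(6350/345) = 0.5465 / 2.9127 = 0.1876
c = S₁ / A₁^z = 22 / 345^0.1876 = 22 / 2.994 = 7.349

7.35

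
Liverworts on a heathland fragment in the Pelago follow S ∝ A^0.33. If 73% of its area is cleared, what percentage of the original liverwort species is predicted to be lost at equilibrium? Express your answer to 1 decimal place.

S_new/S_old = (A_new/A_old)^z = 0.27^0.33
= exp(0.33 × ln 0.27) = exp(0.33 × -1.3093) = exp(-0.4321) ≈ 0.6492
Fraction lost = 1 − 0.6492 = 0.3508

35.1%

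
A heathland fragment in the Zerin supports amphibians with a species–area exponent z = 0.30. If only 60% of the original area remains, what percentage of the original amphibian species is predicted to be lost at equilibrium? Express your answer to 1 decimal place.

S_new/S_old = (A_new/A_old)^z = 0.6^0.3
= exp(0.3 × ln 0.6) = exp(0.3 × -0.5108) = exp(-0.1532) ≈ 0.8579
Fraction lost = 1 − 0.8579 = 0.1421

14.2%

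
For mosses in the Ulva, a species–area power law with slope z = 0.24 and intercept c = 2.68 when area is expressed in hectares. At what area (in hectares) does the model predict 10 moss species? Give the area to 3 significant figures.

10 = 2.68 × A^0.24  ⇒  A^0.24 = 10/2.68 = 3.731
ln A = ln(3.731) / 0.24 = 1.3168 / 0.24 = 5.4865
A = e^5.4865 ≈ 241.4 hectares

241 hectares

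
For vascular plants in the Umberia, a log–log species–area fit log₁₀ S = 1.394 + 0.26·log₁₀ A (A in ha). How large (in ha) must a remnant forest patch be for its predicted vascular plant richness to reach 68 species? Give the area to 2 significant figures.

68 = 24.77 × A^0.26  ⇒  A^0.26 = 68/24.77 = 2.745
ln A = ln(2.745) / 0.26 = 1.0097 / 0.26 = 3.8835
A = e^3.8835 ≈ 48.59 ha

49 ha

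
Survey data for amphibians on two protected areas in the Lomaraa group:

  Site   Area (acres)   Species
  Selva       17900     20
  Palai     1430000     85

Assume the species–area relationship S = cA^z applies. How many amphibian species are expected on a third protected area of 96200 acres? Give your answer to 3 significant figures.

34.9

z = ln(85/20) / ln(1430000/17900) = 1.4469 / 4.3806 = 0.3303
c = 20 / 17900^0.3303 = 20 / 25.39 = 0.7876
S₃ = 0.7876 × 96200^0.3303 = 0.7876 × 44.25 ≈ 34.85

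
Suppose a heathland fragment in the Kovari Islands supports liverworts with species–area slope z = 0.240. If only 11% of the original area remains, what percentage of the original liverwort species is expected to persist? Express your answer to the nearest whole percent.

59%

S_new/S_old = (A_new/A_old)^z = 0.11^0.24
= exp(0.24 × ln 0.11) = exp(0.24 × -2.2073) = exp(-0.5297) ≈ 0.5888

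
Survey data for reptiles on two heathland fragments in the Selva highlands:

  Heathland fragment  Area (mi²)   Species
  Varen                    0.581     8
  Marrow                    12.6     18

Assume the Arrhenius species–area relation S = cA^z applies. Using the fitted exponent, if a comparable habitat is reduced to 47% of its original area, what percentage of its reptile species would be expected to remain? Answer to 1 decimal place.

z = ln(18/8) / ln(12.6/0.581) = 0.8109 / 3.0767 = 0.2636
S_new/S_old = (A_new/A_old)^z = 0.47^0.2636 = exp(0.2636 × -0.7550) = 0.8195

82.0%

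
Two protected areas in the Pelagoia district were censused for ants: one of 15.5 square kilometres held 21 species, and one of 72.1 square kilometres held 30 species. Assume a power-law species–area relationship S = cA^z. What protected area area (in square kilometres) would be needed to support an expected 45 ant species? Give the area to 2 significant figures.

410 square kilometres

z = ln(30/21) / ln(72.1/15.5) = 0.3567 / 1.5372 = 0.2320
c = 21 / 15.5^0.2320 = 21 / 1.889 = 11.12
A = (45/11.12)^(1/0.2320) ⇒ ln A = ln(4.047)/0.2320 = 6.0255
A = e^6.0255 ≈ 413.9 square kilometres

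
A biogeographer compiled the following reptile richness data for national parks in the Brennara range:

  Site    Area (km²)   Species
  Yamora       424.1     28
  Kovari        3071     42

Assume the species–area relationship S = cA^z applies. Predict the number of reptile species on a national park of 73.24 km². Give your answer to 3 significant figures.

19.5

z = ln(42/28) / ln(3071/424.1) = 0.4055 / 1.9798 = 0.2048
c = 28 / 424.1^0.2048 = 28 / 3.452 = 8.11
S₃ = 8.11 × 73.24^0.2048 = 8.11 × 2.409 ≈ 19.54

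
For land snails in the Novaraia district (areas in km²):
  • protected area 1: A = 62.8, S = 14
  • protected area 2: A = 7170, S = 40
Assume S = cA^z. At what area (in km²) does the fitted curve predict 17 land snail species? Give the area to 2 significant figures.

z = ln(40/14) / ln(7170/62.8) = 1.0498 / 4.7377 = 0.2216
c = 14 / 62.8^0.2216 = 14 / 2.503 = 5.594
A = (17/5.594)^(1/0.2216) ⇒ ln A = ln(3.039)/0.2216 = 5.0162
A = e^5.0162 ≈ 150.8 km²

150 km²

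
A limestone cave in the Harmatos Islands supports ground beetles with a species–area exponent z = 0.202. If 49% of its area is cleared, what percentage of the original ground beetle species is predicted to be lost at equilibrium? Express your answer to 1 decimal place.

S_new/S_old = (A_new/A_old)^z = 0.51^0.202
= exp(0.202 × ln 0.51) = exp(0.202 × -0.6733) = exp(-0.1360) ≈ 0.8728
Fraction lost = 1 − 0.8728 = 0.1272

12.7%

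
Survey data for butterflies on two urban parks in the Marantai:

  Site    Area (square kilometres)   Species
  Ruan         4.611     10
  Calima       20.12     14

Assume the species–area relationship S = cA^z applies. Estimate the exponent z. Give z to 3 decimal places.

Taking logs: ln S = ln c + z ln A, so z = (ln S₂ − ln S₁)/(ln A₂ − ln A₁).
z = ln(14/10) / ln(20.12/4.611) = ln(1.4) / ln(4.363) = 0.3365 / 1.4733 = 0.2284

0.228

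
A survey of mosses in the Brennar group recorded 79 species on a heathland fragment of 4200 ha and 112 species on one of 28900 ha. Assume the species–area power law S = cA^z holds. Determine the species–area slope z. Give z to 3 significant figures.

0.181

Taking logs: ln S = ln c + z ln A, so z = (ln S₂ − ln S₁)/(ln A₂ − ln A₁).
z = ln(112/79) / ln(28900/4200) = ln(1.418) / ln(6.881) = 0.3491 / 1.9288 = 0.1810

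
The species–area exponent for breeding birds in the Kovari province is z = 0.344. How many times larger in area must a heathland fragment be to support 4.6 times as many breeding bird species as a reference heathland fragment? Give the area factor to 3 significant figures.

(A₂/A₁)^0.344 = 4.6, so A₂/A₁ = 4.6^(1/0.344) = 4.6^2.907
ln(A₂/A₁) = ln 4.6 / 0.344 = 1.5261 / 0.344 = 4.4362
A₂/A₁ = e^4.4362 ≈ 84.45

84.5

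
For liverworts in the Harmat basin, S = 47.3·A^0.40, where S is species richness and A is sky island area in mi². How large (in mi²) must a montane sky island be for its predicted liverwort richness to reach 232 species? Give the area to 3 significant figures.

53.3 mi²

232 = 47.3 × A^0.4  ⇒  A^0.4 = 232/47.3 = 4.905
ln A = ln(4.905) / 0.4 = 1.5902 / 0.4 = 3.9756
A = e^3.9756 ≈ 53.28 mi²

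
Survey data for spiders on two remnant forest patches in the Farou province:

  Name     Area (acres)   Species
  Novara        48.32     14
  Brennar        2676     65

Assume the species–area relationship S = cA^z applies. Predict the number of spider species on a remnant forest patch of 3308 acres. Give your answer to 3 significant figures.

70.5

z = ln(65/14) / ln(2676/48.32) = 1.5353 / 4.0142 = 0.3825
c = 14 / 48.32^0.3825 = 14 / 4.407 = 3.177
S₃ = 3.177 × 3308^0.3825 = 3.177 × 22.19 ≈ 70.49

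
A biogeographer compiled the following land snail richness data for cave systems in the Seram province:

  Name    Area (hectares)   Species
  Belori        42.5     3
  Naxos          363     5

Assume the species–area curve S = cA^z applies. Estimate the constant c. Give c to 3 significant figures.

1.23

z = ln(S₂/S₁) / ln(A₂/A₁) = ln(5/3) / ln(363/42.5) = 0.5108 / 2.1449 = 0.2382
c = S₁ / A₁^z = 3 / 42.5^0.2382 = 3 / 2.442 = 1.228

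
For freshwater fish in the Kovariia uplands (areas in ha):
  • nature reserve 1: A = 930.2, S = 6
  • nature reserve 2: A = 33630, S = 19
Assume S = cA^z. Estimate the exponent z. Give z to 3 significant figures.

Taking logs: ln S = ln c + z ln A, so z = (ln S₂ − ln S₁)/(ln A₂ − ln A₁).
z = ln(19/6) / ln(33630/930.2) = ln(3.167) / ln(36.15) = 1.1527 / 3.5878 = 0.3213

0.321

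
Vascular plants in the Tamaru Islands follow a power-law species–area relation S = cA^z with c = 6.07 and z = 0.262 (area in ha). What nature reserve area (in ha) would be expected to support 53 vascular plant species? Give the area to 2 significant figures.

53 = 6.07 × A^0.262  ⇒  A^0.262 = 53/6.07 = 8.731
ln A = ln(8.731) / 0.262 = 2.1669 / 0.262 = 8.2707
A = e^8.2707 ≈ 3908 ha

3900 ha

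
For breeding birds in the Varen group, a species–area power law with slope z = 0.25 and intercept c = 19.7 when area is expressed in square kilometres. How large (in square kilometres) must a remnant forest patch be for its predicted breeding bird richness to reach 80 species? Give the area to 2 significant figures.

80 = 19.7 × A^0.25  ⇒  A^0.25 = 80/19.7 = 4.061
ln A = ln(4.061) / 0.25 = 1.4014 / 0.25 = 5.6056
A = e^5.6056 ≈ 272 square kilometres

270 square kilometres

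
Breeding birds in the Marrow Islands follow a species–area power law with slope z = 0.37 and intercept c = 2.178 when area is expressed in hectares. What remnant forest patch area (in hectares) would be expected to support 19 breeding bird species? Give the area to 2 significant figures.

350 hectares

19 = 2.178 × A^0.37  ⇒  A^0.37 = 19/2.178 = 8.724
ln A = ln(8.724) / 0.37 = 2.1660 / 0.37 = 5.8541
A = e^5.8541 ≈ 348.7 hectares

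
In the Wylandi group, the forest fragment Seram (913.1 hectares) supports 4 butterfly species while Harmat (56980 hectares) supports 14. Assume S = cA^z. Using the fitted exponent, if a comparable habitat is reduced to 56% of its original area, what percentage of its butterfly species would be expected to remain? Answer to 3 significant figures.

z = ln(14/4) / ln(56980/913.1) = 1.2528 / 4.1336 = 0.3031
S_new/S_old = (A_new/A_old)^z = 0.56^0.3031 = exp(0.3031 × -0.5798) = 0.8388

83.9%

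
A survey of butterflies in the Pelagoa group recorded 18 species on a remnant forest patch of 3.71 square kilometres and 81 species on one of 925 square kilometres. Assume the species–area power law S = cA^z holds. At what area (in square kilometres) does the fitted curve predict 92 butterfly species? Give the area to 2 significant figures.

1500 square kilometres

z = ln(81/18) / ln(925/3.71) = 1.5041 / 5.5188 = 0.2725
c = 18 / 3.71^0.2725 = 18 / 1.429 = 12.59
A = (92/12.59)^(1/0.2725) ⇒ ln A = ln(7.306)/0.2725 = 7.2970
A = e^7.2970 ≈ 1476 square kilometres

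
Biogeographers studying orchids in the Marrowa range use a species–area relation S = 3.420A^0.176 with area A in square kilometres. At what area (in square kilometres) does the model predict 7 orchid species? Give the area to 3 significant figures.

58.5 square kilometres

7 = 3.42 × A^0.176  ⇒  A^0.176 = 7/3.42 = 2.047
ln A = ln(2.047) / 0.176 = 0.7163 / 0.176 = 4.0697
A = e^4.0697 ≈ 58.54 square kilometres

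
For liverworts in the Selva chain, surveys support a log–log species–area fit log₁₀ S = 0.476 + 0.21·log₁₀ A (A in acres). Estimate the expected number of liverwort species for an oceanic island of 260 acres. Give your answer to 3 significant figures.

S = 2.992 × 260^0.21
ln S = ln 2.992 + 0.21 × ln 260 = 1.0960 + 0.21 × 5.5607 = 2.2638
S = e^2.2638 ≈ 9.619

9.62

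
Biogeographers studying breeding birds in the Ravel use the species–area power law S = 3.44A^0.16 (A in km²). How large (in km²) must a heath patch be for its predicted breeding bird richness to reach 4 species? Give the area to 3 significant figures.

4 = 3.44 × A^0.16  ⇒  A^0.16 = 4/3.44 = 1.163
ln A = ln(1.163) / 0.16 = 0.1508 / 0.16 = 0.9426
A = e^0.9426 ≈ 2.567 km²

2.57 km²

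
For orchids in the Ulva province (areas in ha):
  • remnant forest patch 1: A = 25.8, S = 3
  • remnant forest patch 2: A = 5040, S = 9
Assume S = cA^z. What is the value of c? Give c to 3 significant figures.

1.52

z = ln(S₂/S₁) / ln(A₂/A₁) = ln(9/3) / ln(5040/25.8) = 1.0986 / 5.2748 = 0.2083
c = S₁ / A₁^z = 3 / 25.8^0.2083 = 3 / 1.968 = 1.524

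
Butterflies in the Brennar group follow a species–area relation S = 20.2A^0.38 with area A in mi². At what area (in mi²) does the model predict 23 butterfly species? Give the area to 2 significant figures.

23 = 20.2 × A^0.38  ⇒  A^0.38 = 23/20.2 = 1.139
ln A = ln(1.139) / 0.38 = 0.1298 / 0.38 = 0.3416
A = e^0.3416 ≈ 1.407 mi²

1.4 mi²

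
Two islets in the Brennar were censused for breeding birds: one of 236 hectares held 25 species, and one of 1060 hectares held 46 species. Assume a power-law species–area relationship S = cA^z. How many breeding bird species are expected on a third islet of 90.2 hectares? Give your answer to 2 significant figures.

17

z = ln(46/25) / ln(1060/236) = 0.6098 / 1.5022 = 0.4059
c = 25 / 236^0.4059 = 25 / 9.188 = 2.721
S₃ = 2.721 × 90.2^0.4059 = 2.721 × 6.218 ≈ 16.92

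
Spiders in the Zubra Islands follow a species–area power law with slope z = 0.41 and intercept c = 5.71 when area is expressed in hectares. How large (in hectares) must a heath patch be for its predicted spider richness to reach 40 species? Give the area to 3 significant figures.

40 = 5.71 × A^0.41  ⇒  A^0.41 = 40/5.71 = 7.005
ln A = ln(7.005) / 0.41 = 1.9467 / 0.41 = 4.7480
A = e^4.7480 ≈ 115.3 hectares

115 hectares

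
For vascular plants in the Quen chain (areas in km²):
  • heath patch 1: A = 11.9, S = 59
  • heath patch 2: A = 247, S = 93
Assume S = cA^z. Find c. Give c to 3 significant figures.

z = ln(S₂/S₁) / ln(A₂/A₁) = ln(93/59) / ln(247/11.9) = 0.4551 / 3.0328 = 0.1500
c = S₁ / A₁^z = 59 / 11.9^0.1500 = 59 / 1.45 = 40.69

40.7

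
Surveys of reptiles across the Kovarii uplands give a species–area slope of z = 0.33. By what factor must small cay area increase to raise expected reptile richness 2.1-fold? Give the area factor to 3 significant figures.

9.47

(A₂/A₁)^0.33 = 2.1, so A₂/A₁ = 2.1^(1/0.33) = 2.1^3.03
ln(A₂/A₁) = ln 2.1 / 0.33 = 0.7419 / 0.33 = 2.2483
A₂/A₁ = e^2.2483 ≈ 9.472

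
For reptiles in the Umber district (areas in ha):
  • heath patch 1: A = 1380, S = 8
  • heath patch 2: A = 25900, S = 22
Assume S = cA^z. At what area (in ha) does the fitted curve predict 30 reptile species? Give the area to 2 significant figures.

z = ln(22/8) / ln(25900/1380) = 1.0116 / 2.9322 = 0.3450
c = 8 / 1380^0.3450 = 8 / 12.11 = 0.6604
A = (30/0.6604)^(1/0.3450) ⇒ ln A = ln(45.43)/0.3450 = 11.0610
A = e^11.0610 ≈ 63640 ha

64000 ha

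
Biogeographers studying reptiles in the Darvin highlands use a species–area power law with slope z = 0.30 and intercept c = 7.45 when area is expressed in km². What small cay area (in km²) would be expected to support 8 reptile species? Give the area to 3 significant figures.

8 = 7.45 × A^0.3  ⇒  A^0.3 = 8/7.45 = 1.074
ln A = ln(1.074) / 0.3 = 0.0712 / 0.3 = 0.2374
A = e^0.2374 ≈ 1.268 km²

1.27 km²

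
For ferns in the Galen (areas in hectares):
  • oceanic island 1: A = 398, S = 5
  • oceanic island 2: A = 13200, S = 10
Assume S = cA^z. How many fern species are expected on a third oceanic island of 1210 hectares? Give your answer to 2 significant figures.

z = ln(10/5) / ln(13200/398) = 0.6931 / 3.5015 = 0.1980
c = 5 / 398^0.1980 = 5 / 3.271 = 1.529
S₃ = 1.529 × 1210^0.1980 = 1.529 × 4.076 ≈ 6.231

6.2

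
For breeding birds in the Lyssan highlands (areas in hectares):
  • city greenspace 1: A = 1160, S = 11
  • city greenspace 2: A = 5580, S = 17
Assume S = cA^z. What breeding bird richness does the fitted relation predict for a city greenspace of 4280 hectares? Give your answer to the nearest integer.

16

z = ln(17/11) / ln(5580/1160) = 0.4353 / 1.5708 = 0.2771
c = 11 / 1160^0.2771 = 11 / 7.068 = 1.556
S₃ = 1.556 × 4280^0.2771 = 1.556 × 10.15 ≈ 15.8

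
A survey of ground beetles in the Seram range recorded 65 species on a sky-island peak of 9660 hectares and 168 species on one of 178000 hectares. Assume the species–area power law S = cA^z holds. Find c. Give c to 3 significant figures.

3.27

z = ln(S₂/S₁) / ln(A₂/A₁) = ln(168/65) / ln(178000/9660) = 0.9496 / 2.9138 = 0.3259
c = S₁ / A₁^z = 65 / 9660^0.3259 = 65 / 19.89 = 3.268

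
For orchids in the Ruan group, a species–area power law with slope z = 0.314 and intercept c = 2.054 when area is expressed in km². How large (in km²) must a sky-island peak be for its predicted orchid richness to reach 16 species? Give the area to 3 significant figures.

691 km²

16 = 2.054 × A^0.314  ⇒  A^0.314 = 16/2.054 = 7.79
ln A = ln(7.79) / 0.314 = 2.0528 / 0.314 = 6.5376
A = e^6.5376 ≈ 690.6 km²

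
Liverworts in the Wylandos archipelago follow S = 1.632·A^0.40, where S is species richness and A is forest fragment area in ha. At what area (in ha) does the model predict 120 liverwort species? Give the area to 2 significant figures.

46000 ha

120 = 1.632 × A^0.4  ⇒  A^0.4 = 120/1.632 = 73.53
ln A = ln(73.53) / 0.4 = 4.2977 / 0.4 = 10.7442
A = e^10.7442 ≈ 46361 ha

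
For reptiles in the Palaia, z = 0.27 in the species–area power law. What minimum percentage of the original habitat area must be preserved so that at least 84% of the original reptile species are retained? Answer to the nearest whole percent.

52%

Need (A_new/A_old)^0.27 = 0.84, so A_new/A_old = 0.84^(1/0.27) = 0.84^3.704
ln(A_new/A_old) = ln 0.84 / 0.27 = -0.1744 / 0.27 = -0.6458
A_new/A_old = e^-0.6458 ≈ 0.5243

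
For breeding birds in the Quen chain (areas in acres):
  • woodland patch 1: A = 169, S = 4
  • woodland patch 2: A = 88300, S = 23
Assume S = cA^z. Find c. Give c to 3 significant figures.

0.954

z = ln(S₂/S₁) / ln(A₂/A₁) = ln(23/4) / ln(88300/169) = 1.7492 / 6.2586 = 0.2795
c = S₁ / A₁^z = 4 / 169^0.2795 = 4 / 4.194 = 0.9537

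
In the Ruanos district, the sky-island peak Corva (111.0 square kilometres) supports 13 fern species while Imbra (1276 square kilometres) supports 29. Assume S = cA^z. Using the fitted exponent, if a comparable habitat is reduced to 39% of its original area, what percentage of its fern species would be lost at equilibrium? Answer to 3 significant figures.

26.6%

z = ln(29/13) / ln(1276/111) = 0.8023 / 2.4420 = 0.3286
S_new/S_old = (A_new/A_old)^z = 0.39^0.3286 = exp(0.3286 × -0.9416) = 0.7339
Fraction lost = 1 − 0.7339 = 0.2661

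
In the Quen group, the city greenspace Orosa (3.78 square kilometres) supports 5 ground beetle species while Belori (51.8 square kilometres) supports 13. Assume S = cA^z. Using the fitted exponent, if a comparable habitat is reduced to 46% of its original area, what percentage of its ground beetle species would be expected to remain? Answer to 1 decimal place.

z = ln(13/5) / ln(51.8/3.78) = 0.9555 / 2.6177 = 0.3650
S_new/S_old = (A_new/A_old)^z = 0.46^0.3650 = exp(0.3650 × -0.7765) = 0.7532

75.3%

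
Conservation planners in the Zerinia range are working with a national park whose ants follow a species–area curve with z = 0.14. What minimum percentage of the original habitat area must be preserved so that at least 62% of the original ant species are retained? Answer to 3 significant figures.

3.29%

Need (A_new/A_old)^0.14 = 0.62, so A_new/A_old = 0.62^(1/0.14) = 0.62^7.143
ln(A_new/A_old) = ln 0.62 / 0.14 = -0.4780 / 0.14 = -3.4145
A_new/A_old = e^-3.4145 ≈ 0.03289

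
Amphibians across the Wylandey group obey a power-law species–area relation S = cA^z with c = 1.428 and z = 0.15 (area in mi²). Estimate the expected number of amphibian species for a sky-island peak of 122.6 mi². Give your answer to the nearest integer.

S = 1.428 × 122.6^0.15 = 1.428 × 2.057 ≈ 2.938

3 species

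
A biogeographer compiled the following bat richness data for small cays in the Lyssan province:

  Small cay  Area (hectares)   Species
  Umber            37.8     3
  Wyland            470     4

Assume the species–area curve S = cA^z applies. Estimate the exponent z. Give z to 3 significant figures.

Taking logs: ln S = ln c + z ln A, so z = (ln S₂ − ln S₁)/(ln A₂ − ln A₁).
z = ln(4/3) / ln(470/37.8) = ln(1.333) / ln(12.43) = 0.2877 / 2.5204 = 0.1141

0.114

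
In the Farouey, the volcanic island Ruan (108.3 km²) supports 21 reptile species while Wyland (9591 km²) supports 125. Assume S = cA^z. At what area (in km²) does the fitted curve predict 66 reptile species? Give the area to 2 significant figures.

1900 km²

z = ln(125/21) / ln(9591/108.3) = 1.7838 / 4.4837 = 0.3978
c = 21 / 108.3^0.3978 = 21 / 6.449 = 3.257
A = (66/3.257)^(1/0.3978) ⇒ ln A = ln(20.27)/0.3978 = 7.5633
A = e^7.5633 ≈ 1926 km²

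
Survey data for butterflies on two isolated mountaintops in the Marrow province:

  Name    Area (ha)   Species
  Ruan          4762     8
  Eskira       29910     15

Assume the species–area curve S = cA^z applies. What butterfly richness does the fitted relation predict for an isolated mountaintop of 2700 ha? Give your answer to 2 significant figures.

z = ln(15/8) / ln(29910/4762) = 0.6286 / 1.8375 = 0.3421
c = 8 / 4762^0.3421 = 8 / 18.12 = 0.4415
S₃ = 0.4415 × 2700^0.3421 = 0.4415 × 14.92 ≈ 6.589

6.6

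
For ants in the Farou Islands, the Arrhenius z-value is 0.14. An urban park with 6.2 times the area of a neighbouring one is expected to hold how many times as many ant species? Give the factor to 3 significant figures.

S₂/S₁ = (A₂/A₁)^z = 6.2^0.14
ln(S₂/S₁) = 0.14 × ln 6.2 = 0.14 × 1.8245 = 0.2554
S₂/S₁ = e^0.2554 ≈ 1.291

1.29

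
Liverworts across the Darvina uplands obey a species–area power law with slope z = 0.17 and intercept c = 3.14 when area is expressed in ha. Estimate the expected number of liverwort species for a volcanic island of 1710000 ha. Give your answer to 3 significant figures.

S = 3.14 × 1710000^0.17 = 3.14 × 11.47 ≈ 36.02

36.0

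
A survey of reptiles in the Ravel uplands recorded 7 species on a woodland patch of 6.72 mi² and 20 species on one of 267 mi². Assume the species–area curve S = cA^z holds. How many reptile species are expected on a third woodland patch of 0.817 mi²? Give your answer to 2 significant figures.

z = ln(20/7) / ln(267/6.72) = 1.0498 / 3.6822 = 0.2851
c = 7 / 6.72^0.2851 = 7 / 1.721 = 4.066
S₃ = 4.066 × 0.817^0.2851 = 4.066 × 0.944 ≈ 3.839

3.8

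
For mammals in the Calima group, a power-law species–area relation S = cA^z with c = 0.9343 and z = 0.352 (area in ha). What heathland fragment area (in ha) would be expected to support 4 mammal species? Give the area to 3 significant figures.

4 = 0.9343 × A^0.352  ⇒  A^0.352 = 4/0.9343 = 4.281
ln A = ln(4.281) / 0.352 = 1.4543 / 0.352 = 4.1314
A = e^4.1314 ≈ 62.26 ha

62.3 ha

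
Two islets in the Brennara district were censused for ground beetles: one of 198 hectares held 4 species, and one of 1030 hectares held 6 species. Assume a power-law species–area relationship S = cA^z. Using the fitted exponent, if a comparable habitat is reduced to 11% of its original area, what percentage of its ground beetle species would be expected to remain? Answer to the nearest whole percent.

58%

z = ln(6/4) / ln(1030/198) = 0.4055 / 1.6490 = 0.2459
S_new/S_old = (A_new/A_old)^z = 0.11^0.2459 = exp(0.2459 × -2.2073) = 0.5812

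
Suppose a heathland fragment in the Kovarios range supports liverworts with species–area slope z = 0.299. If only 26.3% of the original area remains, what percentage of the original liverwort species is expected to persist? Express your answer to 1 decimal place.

67.1%

S_new/S_old = (A_new/A_old)^z = 0.263^0.299
= exp(0.299 × ln 0.263) = exp(0.299 × -1.3356) = exp(-0.3993) ≈ 0.6708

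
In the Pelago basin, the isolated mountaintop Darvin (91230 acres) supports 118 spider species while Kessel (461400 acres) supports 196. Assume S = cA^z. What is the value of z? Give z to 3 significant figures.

Taking logs: ln S = ln c + z ln A, so z = (ln S₂ − ln S₁)/(ln A₂ − ln A₁).
z = ln(196/118) / ln(461400/91230) = ln(1.661) / ln(5.058) = 0.5074 / 1.6209 = 0.3131

0.313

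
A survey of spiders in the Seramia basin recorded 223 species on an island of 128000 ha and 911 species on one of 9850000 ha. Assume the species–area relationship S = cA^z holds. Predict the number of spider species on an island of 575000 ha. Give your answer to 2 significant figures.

360

z = ln(911/223) / ln(9850000/128000) = 1.4074 / 4.3432 = 0.3240
c = 223 / 128000^0.3240 = 223 / 45.18 = 4.936
S₃ = 4.936 × 575000^0.3240 = 4.936 × 73.51 ≈ 362.9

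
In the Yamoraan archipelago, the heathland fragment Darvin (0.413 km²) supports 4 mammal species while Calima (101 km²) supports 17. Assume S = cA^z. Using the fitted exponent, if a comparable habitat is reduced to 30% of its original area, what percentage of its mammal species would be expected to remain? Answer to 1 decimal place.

z = ln(17/4) / ln(101/0.413) = 1.4469 / 5.4994 = 0.2631
S_new/S_old = (A_new/A_old)^z = 0.3^0.2631 = exp(0.2631 × -1.2040) = 0.7285

72.8%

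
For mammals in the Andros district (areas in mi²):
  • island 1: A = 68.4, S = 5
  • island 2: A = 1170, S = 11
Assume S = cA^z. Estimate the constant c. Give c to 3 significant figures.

1.55

z = ln(S₂/S₁) / ln(A₂/A₁) = ln(11/5) / ln(1170/68.4) = 0.7885 / 2.8394 = 0.2777
c = S₁ / A₁^z = 5 / 68.4^0.2777 = 5 / 3.233 = 1.547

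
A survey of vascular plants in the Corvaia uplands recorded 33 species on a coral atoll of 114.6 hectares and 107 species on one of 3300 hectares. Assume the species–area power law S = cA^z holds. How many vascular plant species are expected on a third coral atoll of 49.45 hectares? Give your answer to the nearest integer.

25

z = ln(107/33) / ln(3300/114.6) = 1.1763 / 3.3602 = 0.3501
c = 33 / 114.6^0.3501 = 33 / 5.259 = 6.276
S₃ = 6.276 × 49.45^0.3501 = 6.276 × 3.918 ≈ 24.59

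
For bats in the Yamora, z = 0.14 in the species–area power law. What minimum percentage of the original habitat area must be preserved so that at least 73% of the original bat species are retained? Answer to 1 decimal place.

10.6%

Need (A_new/A_old)^0.14 = 0.73, so A_new/A_old = 0.73^(1/0.14) = 0.73^7.143
ln(A_new/A_old) = ln 0.73 / 0.14 = -0.3147 / 0.14 = -2.2479
A_new/A_old = e^-2.2479 ≈ 0.1056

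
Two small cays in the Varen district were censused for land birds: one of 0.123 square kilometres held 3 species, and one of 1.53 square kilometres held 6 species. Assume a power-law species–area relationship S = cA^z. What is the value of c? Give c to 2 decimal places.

z = ln(S₂/S₁) / ln(A₂/A₁) = ln(6/3) / ln(1.53/0.123) = 0.6931 / 2.5208 = 0.2750
c = S₁ / A₁^z = 3 / 0.123^0.2750 = 3 / 0.562 = 5.338

5.34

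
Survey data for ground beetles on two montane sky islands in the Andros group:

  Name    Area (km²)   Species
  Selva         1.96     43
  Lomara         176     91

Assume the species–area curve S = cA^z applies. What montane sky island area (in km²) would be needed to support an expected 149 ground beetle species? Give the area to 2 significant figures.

z = ln(91/43) / ln(176/1.96) = 0.7497 / 4.4975 = 0.1667
c = 43 / 1.96^0.1667 = 43 / 1.119 = 38.44
A = (149/38.44)^(1/0.1667) ⇒ ln A = ln(3.876)/0.1667 = 8.1287
A = e^8.1287 ≈ 3390 km²

3400 km²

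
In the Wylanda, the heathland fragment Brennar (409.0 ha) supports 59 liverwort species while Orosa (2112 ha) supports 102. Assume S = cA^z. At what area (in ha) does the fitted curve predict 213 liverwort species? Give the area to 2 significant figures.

19000 ha

z = ln(102/59) / ln(2112/409) = 0.5474 / 1.6417 = 0.3335
c = 59 / 409^0.3335 = 59 / 7.429 = 7.942
A = (213/7.942)^(1/0.3335) ⇒ ln A = ln(26.82)/0.3335 = 9.8635
A = e^9.8635 ≈ 19216 ha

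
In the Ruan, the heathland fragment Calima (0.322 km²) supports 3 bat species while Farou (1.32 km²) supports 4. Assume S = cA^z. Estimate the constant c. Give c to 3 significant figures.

3.78

z = ln(S₂/S₁) / ln(A₂/A₁) = ln(4/3) / ln(1.32/0.322) = 0.2877 / 1.4108 = 0.2039
c = S₁ / A₁^z = 3 / 0.322^0.2039 = 3 / 0.7937 = 3.78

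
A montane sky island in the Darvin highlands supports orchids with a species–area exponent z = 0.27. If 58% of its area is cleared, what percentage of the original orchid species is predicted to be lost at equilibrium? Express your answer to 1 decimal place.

S_new/S_old = (A_new/A_old)^z = 0.42^0.27
= exp(0.27 × ln 0.42) = exp(0.27 × -0.8675) = exp(-0.2342) ≈ 0.7912
Fraction lost = 1 − 0.7912 = 0.2088

20.9%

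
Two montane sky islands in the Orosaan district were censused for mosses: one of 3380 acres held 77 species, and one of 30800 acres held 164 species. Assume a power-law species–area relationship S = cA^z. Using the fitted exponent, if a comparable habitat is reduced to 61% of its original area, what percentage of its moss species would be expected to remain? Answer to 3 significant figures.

z = ln(164/77) / ln(30800/3380) = 0.7561 / 2.2096 = 0.3422
S_new/S_old = (A_new/A_old)^z = 0.61^0.3422 = exp(0.3422 × -0.4943) = 0.8444

84.4%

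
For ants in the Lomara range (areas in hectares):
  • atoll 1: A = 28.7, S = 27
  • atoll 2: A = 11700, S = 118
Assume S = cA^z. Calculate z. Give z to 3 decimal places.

0.245

Taking logs: ln S = ln c + z ln A, so z = (ln S₂ − ln S₁)/(ln A₂ − ln A₁).
z = ln(118/27) / ln(11700/28.7) = ln(4.37) / ln(407.7) = 1.4748 / 6.0104 = 0.2454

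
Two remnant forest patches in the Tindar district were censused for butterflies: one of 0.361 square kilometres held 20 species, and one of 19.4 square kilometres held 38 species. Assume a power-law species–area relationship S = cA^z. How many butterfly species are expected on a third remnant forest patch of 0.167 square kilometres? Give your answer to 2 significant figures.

18

z = ln(38/20) / ln(19.4/0.361) = 0.6419 / 3.9842 = 0.1611
c = 20 / 0.361^0.1611 = 20 / 0.8486 = 23.57
S₃ = 23.57 × 0.167^0.1611 = 23.57 × 0.7495 ≈ 17.66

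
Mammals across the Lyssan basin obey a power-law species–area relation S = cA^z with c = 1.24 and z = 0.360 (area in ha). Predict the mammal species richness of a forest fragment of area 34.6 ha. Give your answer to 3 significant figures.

4.44

S = 1.24 × 34.6^0.36
ln S = ln 1.24 + 0.36 × ln 34.6 = 0.2151 + 0.36 × 3.5439 = 1.4909
S = e^1.4909 ≈ 4.441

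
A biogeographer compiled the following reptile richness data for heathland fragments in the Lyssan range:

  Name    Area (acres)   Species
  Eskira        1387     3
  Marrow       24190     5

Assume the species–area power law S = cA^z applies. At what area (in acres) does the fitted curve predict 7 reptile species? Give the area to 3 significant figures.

z = ln(5/3) / ln(24190/1387) = 0.5108 / 2.8588 = 0.1787
c = 3 / 1387^0.1787 = 3 / 3.643 = 0.8235
A = (7/0.8235)^(1/0.1787) ⇒ ln A = ln(8.5)/0.1787 = 11.9767
A = e^11.9767 ≈ 159012 acres

159000 acres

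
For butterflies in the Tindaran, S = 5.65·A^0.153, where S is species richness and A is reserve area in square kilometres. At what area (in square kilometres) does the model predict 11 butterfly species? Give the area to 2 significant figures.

11 = 5.65 × A^0.153  ⇒  A^0.153 = 11/5.65 = 1.947
ln A = ln(1.947) / 0.153 = 0.6662 / 0.153 = 4.3545
A = e^4.3545 ≈ 77.83 square kilometres

78 square kilometres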